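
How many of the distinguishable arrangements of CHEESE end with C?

20

With the last slot taken by C, it remains to arrange the other 5 letters (HEESE).
Those 5 letters have E appearing 3 times, giving (5)!/(3!) = 20.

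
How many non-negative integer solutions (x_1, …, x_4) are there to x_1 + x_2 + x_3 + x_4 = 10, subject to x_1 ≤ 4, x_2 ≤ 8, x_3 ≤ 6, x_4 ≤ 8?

By stars and bars, unrestricted non-negative solutions to x_1+…+x_4 = 10 number C(10+3,3) = 286.
Subtract solutions that violate a single cap (substitute x_i' = x_i − (cap_i+1)): x_1 ≥ 5 gives C(8,3) = 56; x_2 ≥ 9 gives C(4,3) = 4; x_3 ≥ 7 gives C(6,3) = 20; x_4 ≥ 9 gives C(4,3) = 4. Together 84.
No two caps can be exceeded simultaneously, so the pair terms are all 0.
By inclusion–exclusion the count is 286 − 84 + 0 = 202.

202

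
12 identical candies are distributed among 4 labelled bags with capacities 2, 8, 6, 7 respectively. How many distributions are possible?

139

Without the upper bounds there are C(15,3) = 455 ways to split 12 among 4 bags.
Subtract solutions that violate a single cap (substitute x_i' = x_i − (cap_i+1)): x_1 ≥ 3 gives C(12,3) = 220; x_2 ≥ 9 gives C(6,3) = 20; x_3 ≥ 7 gives C(8,3) = 56; x_4 ≥ 8 gives C(7,3) = 35. Together 331.
Add back pairs where two caps are both exceeded: 1 + 10 + 4 + 0 + 0 + 0 = 15.
By inclusion–exclusion the count is 455 − 331 + 15 = 139.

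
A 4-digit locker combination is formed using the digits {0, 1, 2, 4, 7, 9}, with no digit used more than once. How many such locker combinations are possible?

360

Choose and order 4 of the 6 symbols: the first digit has 6 options, the next 5, then 4, 3.
6 × 5 × 4 × 3 = 360.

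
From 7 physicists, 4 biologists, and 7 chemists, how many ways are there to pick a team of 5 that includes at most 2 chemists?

6237

Split by how many chemists are chosen (0 through 2).
Sum: C(7,0)·C(11,5) + C(7,1)·C(11,4) + C(7,2)·C(11,3) = 462 + 2310 + 3465 = 6237.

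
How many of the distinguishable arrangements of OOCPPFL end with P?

Fix P in the last position and arrange the remaining 6 letters.
Those 6 letters have O appearing twice, giving (6)!/(2!) = 360.

360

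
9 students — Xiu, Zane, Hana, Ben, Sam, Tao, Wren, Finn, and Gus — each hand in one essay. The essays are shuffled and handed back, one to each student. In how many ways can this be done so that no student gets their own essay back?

This is the derangement count D_9: permutations of 9 items with no fixed point.
By inclusion–exclusion this is Σ_{j=0}^{9} (−1)^j C(9,j)·(9−j)!.
Computing: 362880 − 362880 + 181440 − 60480 + 15120 − 3024 + 504 − 72 + 9 − 1 = 133496.

133496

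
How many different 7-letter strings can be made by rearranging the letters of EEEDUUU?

140

EEEDUUU has 7 letters with E appearing 3 times and U appearing 3 times.
The number of distinct arrangements is 7!/(3!·3!) = 5040/36 = 140.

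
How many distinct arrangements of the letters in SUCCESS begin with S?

With the first slot taken by S, it remains to arrange the other 6 letters (UCCESS).
Those 6 letters have C appearing twice and S appearing twice, giving (6)!/(2!·2!) = 180.

180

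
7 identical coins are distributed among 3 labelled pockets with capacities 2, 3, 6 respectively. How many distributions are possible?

11

Without the upper bounds there are C(9,2) = 36 ways to split 7 among 3 pockets.
Subtract solutions that violate a single cap (substitute x_i' = x_i − (cap_i+1)): x_1 ≥ 3 gives C(6,2) = 15; x_2 ≥ 4 gives C(5,2) = 10; x_3 ≥ 7 gives C(2,2) = 1. Together 26.
Add back pairs where two caps are both exceeded: 1 + 0 + 0 = 1.
By inclusion–exclusion the count is 36 − 26 + 1 = 11.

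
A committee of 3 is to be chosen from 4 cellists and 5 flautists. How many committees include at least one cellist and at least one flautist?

70

Total 3-person selections from all 9: C(9,3) = 84.
Selections missing a whole group: no cellists → C(5,3) = 10; no flautists → C(4,3) = 4.
Both groups omitted at once is impossible, so 84 − 14 = 70.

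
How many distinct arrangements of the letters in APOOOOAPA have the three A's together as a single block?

Treat the 3 copies of A as a single block. The multiset to arrange is then {AAA, O, O, O, O, P, P}, 7 items in all.
That gives (7)!/(4!·2!) = 105 arrangements.

105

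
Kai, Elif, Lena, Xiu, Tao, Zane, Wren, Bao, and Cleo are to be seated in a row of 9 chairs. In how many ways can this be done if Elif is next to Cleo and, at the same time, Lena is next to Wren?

Treat {Elif,Cleo} as one block (2 orders) and {Lena,Wren} as another (2 orders).
That leaves 7 units to arrange: 2 × 2 × 7! = 4 × 5040 = 20160.

20160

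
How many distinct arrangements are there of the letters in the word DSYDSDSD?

280

Letter multiplicities in DSYDSDSD: D×4, S×3, Y×1.
The number of distinct arrangements is 8!/(4!·3!) = 40320/144 = 280.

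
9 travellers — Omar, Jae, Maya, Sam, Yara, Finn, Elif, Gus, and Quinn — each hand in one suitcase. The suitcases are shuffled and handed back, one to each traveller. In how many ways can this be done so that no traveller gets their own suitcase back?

133496

Let Aᵢ be the assignments in which traveller i gets their own suitcase. We want the size of the complement of A₁∪…∪A_9.
By inclusion–exclusion this is Σ_{j=0}^{9} (−1)^j C(9,j)·(9−j)!.
Computing: 362880 − 362880 + 181440 − 60480 + 15120 − 3024 + 504 − 72 + 9 − 1 = 133496.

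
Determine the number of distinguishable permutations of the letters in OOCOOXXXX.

OOCOOXXXX has 9 letters with O appearing 4 times and X appearing 4 times.
So there are 9! / (4!·4!) = 630 distinguishable arrangements.

630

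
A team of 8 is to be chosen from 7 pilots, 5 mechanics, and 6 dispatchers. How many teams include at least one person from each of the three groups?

With no constraint there are C(18,8) = 43758 possible selections.
Selections missing a whole group: no pilots → C(11,8) = 165; no mechanics → C(13,8) = 1287; no dispatchers → C(12,8) = 495.
Add back selections omitting two groups (i.e. drawn from a single group): C(7,8) + C(5,8) + C(6,8) = 0.
By inclusion–exclusion: 43758 − 1947 + 0 = 41811.

41811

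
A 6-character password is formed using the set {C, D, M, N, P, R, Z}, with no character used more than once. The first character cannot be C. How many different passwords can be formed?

4320

The first character has 7−1 = 6 choices (anything except C).
The remaining 5 characters are filled from the other 6 symbols without repetition: 6 × 5 × 4 × 3 × 2 = 720.
Total: 6 × 720 = 4320.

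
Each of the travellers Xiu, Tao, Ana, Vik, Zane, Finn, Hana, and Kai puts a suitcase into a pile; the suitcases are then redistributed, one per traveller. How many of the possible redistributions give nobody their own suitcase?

14833

Count assignments avoiding every fixed point. For any j of the 8 travellers fixed to their own suitcase, the other 8−j can be arranged in (8−j)! ways.
By inclusion–exclusion this is Σ_{j=0}^{8} (−1)^j C(8,j)·(8−j)!.
Computing: 40320 − 40320 + 20160 − 6720 + 1680 − 336 + 56 − 8 + 1 = 14833.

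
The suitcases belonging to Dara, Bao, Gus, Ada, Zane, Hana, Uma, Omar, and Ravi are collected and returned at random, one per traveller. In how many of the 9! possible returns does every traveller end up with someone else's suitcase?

This is the derangement count D_9: permutations of 9 items with no fixed point.
By inclusion–exclusion this is Σ_{j=0}^{9} (−1)^j C(9,j)·(9−j)!.
Computing: 362880 − 362880 + 181440 − 60480 + 15120 − 3024 + 504 − 72 + 9 − 1 = 133496.

133496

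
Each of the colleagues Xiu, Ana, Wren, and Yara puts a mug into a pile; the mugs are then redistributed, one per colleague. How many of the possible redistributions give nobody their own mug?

9

Count assignments avoiding every fixed point. For any j of the 4 colleagues fixed to their own mug, the other 4−j can be arranged in (4−j)! ways.
By inclusion–exclusion this is Σ_{j=0}^{4} (−1)^j C(4,j)·(4−j)!.
Computing: 24 − 24 + 12 − 4 + 1 = 9.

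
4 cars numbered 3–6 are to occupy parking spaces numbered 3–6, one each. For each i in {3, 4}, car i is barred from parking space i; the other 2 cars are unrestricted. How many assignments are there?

Let Aᵢ (for i ∈ {3, 4}) be the placements that put car i in its forbidden parking space. Any j of these fix j positions, leaving (4−j)! ways to fill the rest, and there are C(2,j) ways to pick which j.
By inclusion–exclusion, the number of valid placements is Σ_{j=0}^{2} (−1)^j C(2,j)·(4−j)!.
Computing: 24 − 12 + 2 = 14.

14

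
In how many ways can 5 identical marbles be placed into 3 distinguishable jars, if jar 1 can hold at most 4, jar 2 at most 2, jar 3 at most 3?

11

By stars and bars, unrestricted non-negative solutions to x_1+…+x_3 = 5 number C(5+2,2) = 21.
Subtract solutions that violate a single cap (substitute x_i' = x_i − (cap_i+1)): x_1 ≥ 5 gives C(2,2) = 1; x_2 ≥ 3 gives C(4,2) = 6; x_3 ≥ 4 gives C(3,2) = 3. Together 10.
No two caps can be exceeded simultaneously, so the pair terms are all 0.
By inclusion–exclusion the count is 21 − 10 + 0 = 11.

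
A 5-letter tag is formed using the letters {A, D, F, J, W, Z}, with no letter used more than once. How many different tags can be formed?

With no repetition, fill the 5 letters in order: 6 choices, then 5, down to 2.
That product is 6 × 5 × 4 × 3 × 2 = 720.

720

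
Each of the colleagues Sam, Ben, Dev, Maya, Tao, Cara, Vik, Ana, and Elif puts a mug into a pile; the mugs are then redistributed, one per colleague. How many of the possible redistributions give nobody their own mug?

Let Aᵢ be the assignments in which colleague i gets their own mug. We want the size of the complement of A₁∪…∪A_9.
By inclusion–exclusion this is Σ_{j=0}^{9} (−1)^j C(9,j)·(9−j)!.
Computing: 362880 − 362880 + 181440 − 60480 + 15120 − 3024 + 504 − 72 + 9 − 1 = 133496.

133496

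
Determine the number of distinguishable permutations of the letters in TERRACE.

Letter multiplicities in TERRACE: A×1, C×1, E×2, R×2, T×1.
The number of distinct arrangements is 7!/(2!·2!) = 5040/4 = 1260.

1260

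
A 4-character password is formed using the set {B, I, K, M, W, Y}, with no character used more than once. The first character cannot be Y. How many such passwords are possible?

300

The first character has 6−1 = 5 choices (anything except Y).
The remaining 3 characters are filled from the other 5 symbols without repetition: 5 × 4 × 3 = 60.
Total: 5 × 60 = 300.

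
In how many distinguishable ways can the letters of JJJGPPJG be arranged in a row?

420

The 8 letters of JJJGPPJG have repeats: G appearing twice, J appearing 4 times, and P appearing twice.
The number of distinct arrangements is 8!/(4!·2!·2!) = 40320/96 = 420.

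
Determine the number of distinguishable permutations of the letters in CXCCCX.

The 6 letters of CXCCCX have repeats: C appearing 4 times and X appearing twice.
The number of distinct arrangements is 6!/(4!·2!) = 720/48 = 15.

15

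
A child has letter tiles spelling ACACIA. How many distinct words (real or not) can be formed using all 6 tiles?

60

Letter multiplicities in ACACIA: A×3, C×2, I×1.
So there are 6! / (3!·2!) = 60 distinguishable arrangements.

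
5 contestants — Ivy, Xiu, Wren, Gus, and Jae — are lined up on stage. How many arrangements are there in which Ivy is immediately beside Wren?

Glue Ivy and Wren into one block (2 internal orders), leaving 4 units to arrange in a row.
That gives 2 × 4! = 2 × 24 = 48.

48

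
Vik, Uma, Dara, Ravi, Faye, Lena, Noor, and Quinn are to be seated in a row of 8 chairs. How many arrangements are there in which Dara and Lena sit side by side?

Place the 6 others and the Dara-Lena pair as 7 objects in a line; the pair has 2 internal arrangements.
So the count is 2·(7)! = 10080.

10080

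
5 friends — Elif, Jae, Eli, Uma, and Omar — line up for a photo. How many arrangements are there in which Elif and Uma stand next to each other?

Place the 3 others and the Elif-Uma pair as 4 objects in a line; the pair has 2 internal arrangements.
That gives 2 × 4! = 2 × 24 = 48.

48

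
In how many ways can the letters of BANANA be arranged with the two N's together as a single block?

20

Treat the 2 copies of N as a single block. The multiset to arrange is then {NN, A, A, A, B}, 5 items in all.
That gives (5)!/(3!) = 20 arrangements.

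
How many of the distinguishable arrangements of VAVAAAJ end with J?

Fix J in the last position and arrange the remaining 6 letters.
Those 6 letters have A appearing 4 times and V appearing twice, giving (6)!/(4!·2!) = 15.

15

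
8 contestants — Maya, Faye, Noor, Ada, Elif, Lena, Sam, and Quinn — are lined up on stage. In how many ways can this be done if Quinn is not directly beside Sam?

30240

Of the 8! = 40320 arrangements, those with Quinn and Sam adjacent number 2 × 7! = 10080 (treat the pair as a block with 2 internal orders).
So 40320 − 10080 = 30240 arrangements keep them apart.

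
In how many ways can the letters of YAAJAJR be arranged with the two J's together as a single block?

Treat the 2 copies of J as a single block. The multiset to arrange is then {JJ, A, A, A, R, Y}, 6 items in all.
That gives (6)!/(3!) = 120 arrangements.

120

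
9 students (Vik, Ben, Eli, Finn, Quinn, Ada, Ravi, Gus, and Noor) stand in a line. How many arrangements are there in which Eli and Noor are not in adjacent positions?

There are 9! = 362880 arrangements in all. If Eli and Noor are adjacent, merging them into one block gives 2·(8)! = 80640 arrangements.
Complementary counting: 362880 − 80640 = 282240.

282240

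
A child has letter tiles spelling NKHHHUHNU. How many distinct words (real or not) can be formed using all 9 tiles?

Letter multiplicities in NKHHHUHNU: H×4, K×1, N×2, U×2.
So there are 9! / (4!·2!·2!) = 3780 distinguishable arrangements.

3780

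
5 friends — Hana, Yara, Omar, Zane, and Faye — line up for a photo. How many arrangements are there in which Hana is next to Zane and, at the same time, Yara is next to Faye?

Treat {Hana,Zane} as one block (2 orders) and {Yara,Faye} as another (2 orders).
That leaves 3 units to arrange: 2 × 2 × 3! = 4 × 6 = 24.

24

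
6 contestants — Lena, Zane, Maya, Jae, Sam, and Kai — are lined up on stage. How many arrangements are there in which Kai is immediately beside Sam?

Treat {Kai, Sam} as a single unit. There are 5 units to order, and the pair itself can be ordered 2 ways.
That gives 2 × 5! = 2 × 120 = 240.

240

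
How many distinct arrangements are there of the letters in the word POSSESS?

Letter multiplicities in POSSESS: E×1, O×1, P×1, S×4.
So there are 7! / (4!) = 210 distinguishable arrangements.

210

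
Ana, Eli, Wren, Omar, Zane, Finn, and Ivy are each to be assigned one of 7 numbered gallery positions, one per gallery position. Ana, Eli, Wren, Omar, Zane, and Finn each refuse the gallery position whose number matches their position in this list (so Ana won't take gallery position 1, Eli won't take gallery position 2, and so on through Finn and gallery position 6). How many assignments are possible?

Let Aᵢ (for 1 ≤ i ≤ 6) be the placements that put person i in their forbidden gallery position. Any j of these fix j positions, leaving (7−j)! ways to fill the rest, and there are C(6,j) ways to pick which j.
By inclusion–exclusion, the number of valid placements is Σ_{j=0}^{6} (−1)^j C(6,j)·(7−j)!.
Computing: 5040 − 4320 + 1800 − 480 + 90 − 12 + 1 = 2119.

2119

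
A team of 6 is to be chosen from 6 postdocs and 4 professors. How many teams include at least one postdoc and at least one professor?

209

Total 6-person selections from all 10: C(10,6) = 210.
Subtract selections that omit an entire group: no postdocs → C(4,6) = 0; no professors → C(6,6) = 1.
Both groups omitted at once is impossible, so 210 − 1 = 209.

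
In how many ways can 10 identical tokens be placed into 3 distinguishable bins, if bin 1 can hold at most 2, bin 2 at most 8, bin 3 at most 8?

Ignoring the caps, the number of non-negative solutions to x_1+…+x_3 = 10 is C(12,2) = 66.
Subtract solutions that violate a single cap (substitute x_i' = x_i − (cap_i+1)): x_1 ≥ 3 gives C(9,2) = 36; x_2 ≥ 9 gives C(3,2) = 3; x_3 ≥ 9 gives C(3,2) = 3. Together 42.
No two caps can be exceeded simultaneously, so the pair terms are all 0.
By inclusion–exclusion the count is 66 − 42 + 0 = 24.

24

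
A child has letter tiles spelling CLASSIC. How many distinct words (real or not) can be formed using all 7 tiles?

The 7 letters of CLASSIC have repeats: C appearing twice and S appearing twice.
So there are 7! / (2!·2!) = 1260 distinguishable arrangements.

1260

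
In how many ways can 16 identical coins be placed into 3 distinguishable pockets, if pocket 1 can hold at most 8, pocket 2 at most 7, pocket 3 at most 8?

Without the upper bounds there are C(18,2) = 153 ways to split 16 among 3 pockets.
Subtract solutions that violate a single cap (substitute x_i' = x_i − (cap_i+1)): x_1 ≥ 9 gives C(9,2) = 36; x_2 ≥ 8 gives C(10,2) = 45; x_3 ≥ 9 gives C(9,2) = 36. Together 117.
No two caps can be exceeded simultaneously, so the pair terms are all 0.
By inclusion–exclusion the count is 153 − 117 + 0 = 36.

36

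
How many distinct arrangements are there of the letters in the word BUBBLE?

The 6 letters of BUBBLE have repeats: B appearing 3 times.
Dividing 6! = 720 by 3! = 6 for the repeated letters gives 120.

120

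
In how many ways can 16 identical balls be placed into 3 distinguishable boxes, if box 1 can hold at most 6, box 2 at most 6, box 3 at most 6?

By stars and bars, unrestricted non-negative solutions to x_1+…+x_3 = 16 number C(16+2,2) = 153.
Subtract solutions that violate a single cap (substitute x_i' = x_i − (cap_i+1)): x_1 ≥ 7 gives C(11,2) = 55; x_2 ≥ 7 gives C(11,2) = 55; x_3 ≥ 7 gives C(11,2) = 55. Together 165.
Add back pairs where two caps are both exceeded: 6 + 6 + 6 = 18.
By inclusion–exclusion the count is 153 − 165 + 18 = 6.

6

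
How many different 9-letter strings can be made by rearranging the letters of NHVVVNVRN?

The 9 letters of NHVVVNVRN have repeats: N appearing 3 times and V appearing 4 times.
The number of distinct arrangements is 9!/(4!·3!) = 362880/144 = 2520.

2520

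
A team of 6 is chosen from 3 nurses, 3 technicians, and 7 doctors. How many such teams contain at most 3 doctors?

Split by how many doctors are chosen (0 through 3).
Sum: C(7,0)·C(6,6) + C(7,1)·C(6,5) + C(7,2)·C(6,4) + C(7,3)·C(6,3) = 1 + 42 + 315 + 700 = 1058.

1058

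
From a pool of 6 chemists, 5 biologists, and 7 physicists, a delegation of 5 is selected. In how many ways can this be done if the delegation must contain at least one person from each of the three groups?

Unrestricted: C(18,5) = 8568 ways to pick any 5 of the 18.
Selections missing a whole group: no chemists → C(12,5) = 792; no biologists → C(13,5) = 1287; no physicists → C(11,5) = 462.
Add back selections omitting two groups (i.e. drawn from a single group): C(6,5) + C(5,5) + C(7,5) = 28.
By inclusion–exclusion: 8568 − 2541 + 28 = 6055.

6055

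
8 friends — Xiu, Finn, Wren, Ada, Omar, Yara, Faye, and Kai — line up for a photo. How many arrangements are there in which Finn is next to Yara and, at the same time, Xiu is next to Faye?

Treat {Finn,Yara} as one block (2 orders) and {Xiu,Faye} as another (2 orders).
That leaves 6 units to arrange: 2 × 2 × 6! = 4 × 720 = 2880.

2880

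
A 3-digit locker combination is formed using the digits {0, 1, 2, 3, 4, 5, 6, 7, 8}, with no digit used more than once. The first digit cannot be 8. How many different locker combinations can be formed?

The first digit has 9−1 = 8 choices (anything except 8).
The remaining 2 digits are filled from the other 8 symbols without repetition: 8 × 7 = 56.
Total: 8 × 56 = 448.

448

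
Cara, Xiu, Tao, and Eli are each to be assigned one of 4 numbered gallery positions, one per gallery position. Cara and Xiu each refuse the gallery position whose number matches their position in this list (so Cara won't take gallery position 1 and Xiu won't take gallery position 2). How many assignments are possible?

14

Let Aᵢ (for i ∈ {1, 2}) be the placements that put person i in their forbidden gallery position. Any j of these fix j positions, leaving (4−j)! ways to fill the rest, and there are C(2,j) ways to pick which j.
By inclusion–exclusion, the number of valid placements is Σ_{j=0}^{2} (−1)^j C(2,j)·(4−j)!.
Computing: 24 − 12 + 2 = 14.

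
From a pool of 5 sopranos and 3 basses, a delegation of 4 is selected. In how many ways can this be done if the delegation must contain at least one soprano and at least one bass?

With no constraint there are C(8,4) = 70 possible selections.
Selections missing a whole group: no sopranos → C(3,4) = 0; no basses → C(5,4) = 5.
Both groups omitted at once is impossible, so 70 − 5 = 65.

65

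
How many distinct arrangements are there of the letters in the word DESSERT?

Letter multiplicities in DESSERT: D×1, E×2, R×1, S×2, T×1.
The number of distinct arrangements is 7!/(2!·2!) = 5040/4 = 1260.

1260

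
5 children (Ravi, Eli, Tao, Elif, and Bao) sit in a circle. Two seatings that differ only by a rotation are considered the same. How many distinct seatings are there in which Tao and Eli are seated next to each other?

Glue Tao and Eli into a block (2 internal orders). Seating 4 units around a circle gives (3)! arrangements.
So 2 × (3)! = 2 × 6 = 12.

12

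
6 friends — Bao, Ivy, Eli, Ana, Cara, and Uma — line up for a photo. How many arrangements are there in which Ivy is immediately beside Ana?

240

Place the 4 others and the Ivy-Ana pair as 5 objects in a line; the pair has 2 internal arrangements.
So the count is 2·(5)! = 240.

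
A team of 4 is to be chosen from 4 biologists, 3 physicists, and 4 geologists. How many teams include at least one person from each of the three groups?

With no constraint there are C(11,4) = 330 possible selections.
Subtract selections that omit an entire group: no biologists → C(7,4) = 35; no physicists → C(8,4) = 70; no geologists → C(7,4) = 35.
Add back selections omitting two groups (i.e. drawn from a single group): C(4,4) + C(3,4) + C(4,4) = 2.
By inclusion–exclusion: 330 − 140 + 2 = 192.

192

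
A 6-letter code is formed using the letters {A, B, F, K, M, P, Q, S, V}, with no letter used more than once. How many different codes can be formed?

Choose and order 6 of the 9 symbols: the first letter has 9 options, the next 8, and so on down to 4.
9 × 8 × 7 × 6 × 5 × 4 = 60480.

60480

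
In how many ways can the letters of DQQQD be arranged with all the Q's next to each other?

3

Treat the 3 copies of Q as a single block. The multiset to arrange is then {QQQ, D, D}, 3 items in all.
That gives (3)!/(2!) = 3 arrangements.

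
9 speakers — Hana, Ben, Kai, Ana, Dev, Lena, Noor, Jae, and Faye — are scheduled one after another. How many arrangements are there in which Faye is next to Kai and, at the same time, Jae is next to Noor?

20160

Treat {Faye,Kai} as one block (2 orders) and {Jae,Noor} as another (2 orders).
That leaves 7 units to arrange: 2 × 2 × 7! = 4 × 5040 = 20160.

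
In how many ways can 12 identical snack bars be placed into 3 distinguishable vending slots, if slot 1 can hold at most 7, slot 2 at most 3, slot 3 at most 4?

6

By stars and bars, unrestricted non-negative solutions to x_1+…+x_3 = 12 number C(12+2,2) = 91.
Subtract solutions that violate a single cap (substitute x_i' = x_i − (cap_i+1)): x_1 ≥ 8 gives C(6,2) = 15; x_2 ≥ 4 gives C(10,2) = 45; x_3 ≥ 5 gives C(9,2) = 36. Together 96.
Add back pairs where two caps are both exceeded: 1 + 0 + 10 = 11.
By inclusion–exclusion the count is 91 − 96 + 11 = 6.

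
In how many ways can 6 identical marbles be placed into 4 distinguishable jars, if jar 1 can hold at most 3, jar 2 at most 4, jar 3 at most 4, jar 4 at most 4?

By stars and bars, unrestricted non-negative solutions to x_1+…+x_4 = 6 number C(6+3,3) = 84.
Subtract solutions that violate a single cap (substitute x_i' = x_i − (cap_i+1)): x_1 ≥ 4 gives C(5,3) = 10; x_2 ≥ 5 gives C(4,3) = 4; x_3 ≥ 5 gives C(4,3) = 4; x_4 ≥ 5 gives C(4,3) = 4. Together 22.
No two caps can be exceeded simultaneously, so the pair terms are all 0.
By inclusion–exclusion the count is 84 − 22 + 0 = 62.

62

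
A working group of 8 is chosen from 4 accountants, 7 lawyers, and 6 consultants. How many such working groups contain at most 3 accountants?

23595

Split by how many accountants are chosen (0 through 3).
Sum: C(4,0)·C(13,8) + C(4,1)·C(13,7) + C(4,2)·C(13,6) + C(4,3)·C(13,5) = 1287 + 6864 + 10296 + 5148 = 23595.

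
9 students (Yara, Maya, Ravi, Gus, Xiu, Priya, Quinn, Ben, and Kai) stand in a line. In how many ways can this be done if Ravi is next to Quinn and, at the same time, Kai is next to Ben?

Treat {Ravi,Quinn} as one block (2 orders) and {Kai,Ben} as another (2 orders).
That leaves 7 units to arrange: 2 × 2 × 7! = 4 × 5040 = 20160.

20160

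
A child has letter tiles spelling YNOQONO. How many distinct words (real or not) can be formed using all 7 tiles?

The 7 letters of YNOQONO have repeats: N appearing twice and O appearing 3 times.
So there are 7! / (3!·2!) = 420 distinguishable arrangements.

420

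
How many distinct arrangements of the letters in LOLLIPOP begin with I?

Fix I in the first position and arrange the remaining 7 letters.
Those 7 letters have L appearing 3 times, O appearing twice, and P appearing twice, giving (7)!/(3!·2!·2!) = 210.

210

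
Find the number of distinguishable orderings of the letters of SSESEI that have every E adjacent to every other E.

20

Treat the 2 copies of E as a single block. The multiset to arrange is then {EE, I, S, S, S}, 5 items in all.
That gives (5)!/(3!) = 20 arrangements.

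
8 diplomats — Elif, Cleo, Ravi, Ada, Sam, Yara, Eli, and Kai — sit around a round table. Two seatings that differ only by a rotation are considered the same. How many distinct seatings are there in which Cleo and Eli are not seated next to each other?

All circular seatings of 8 people number (7)! = 5040.
Those with Cleo next to Eli: fuse the pair into one unit and seat 7 units around a circle — 2·(6)! = 1440.
Subtracting, 5040 − 1440 = 3600.

3600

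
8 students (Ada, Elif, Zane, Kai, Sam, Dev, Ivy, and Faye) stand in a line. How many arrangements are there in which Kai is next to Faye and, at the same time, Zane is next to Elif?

2880

Treat {Kai,Faye} as one block (2 orders) and {Zane,Elif} as another (2 orders).
That leaves 6 units to arrange: 2 × 2 × 6! = 4 × 720 = 2880.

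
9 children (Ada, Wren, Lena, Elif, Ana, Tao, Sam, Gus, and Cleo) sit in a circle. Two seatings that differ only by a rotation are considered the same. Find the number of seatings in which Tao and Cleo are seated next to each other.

Treat {Tao, Cleo} as one unit (2 internal orders) and seat the resulting 8 units around the table: (7)! circular arrangements.
So 2 × (7)! = 2 × 5040 = 10080.

10080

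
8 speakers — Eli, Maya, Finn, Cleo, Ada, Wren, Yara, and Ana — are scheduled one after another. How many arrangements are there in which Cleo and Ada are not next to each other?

30240

Of the 8! = 40320 arrangements, those with Cleo and Ada adjacent number 2 × 7! = 10080 (treat the pair as a block with 2 internal orders).
So 40320 − 10080 = 30240 arrangements keep them apart.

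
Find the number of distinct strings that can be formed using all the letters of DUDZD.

20

DUDZD has 5 letters with D appearing 3 times.
So there are 5! / (3!) = 20 distinguishable arrangements.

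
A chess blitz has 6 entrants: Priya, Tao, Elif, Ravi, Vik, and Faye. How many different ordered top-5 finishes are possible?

720

This is an ordered selection of 5 from 6: P(6,5).
That gives 6 × 5 × 4 × 3 × 2 = 720.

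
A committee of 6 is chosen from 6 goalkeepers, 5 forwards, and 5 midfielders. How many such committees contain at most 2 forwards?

6072

Split by how many forwards are chosen (0 through 2).
Sum: C(5,0)·C(11,6) + C(5,1)·C(11,5) + C(5,2)·C(11,4) = 462 + 2310 + 3300 = 6072.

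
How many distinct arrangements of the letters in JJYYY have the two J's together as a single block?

Treat the 2 copies of J as a single block. The multiset to arrange is then {JJ, Y, Y, Y}, 4 items in all.
That gives (4)!/(3!) = 4 arrangements.

4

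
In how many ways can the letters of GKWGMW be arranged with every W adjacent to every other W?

Treat the 2 copies of W as a single block. The multiset to arrange is then {WW, G, G, K, M}, 5 items in all.
That gives (5)!/(2!) = 60 arrangements.

60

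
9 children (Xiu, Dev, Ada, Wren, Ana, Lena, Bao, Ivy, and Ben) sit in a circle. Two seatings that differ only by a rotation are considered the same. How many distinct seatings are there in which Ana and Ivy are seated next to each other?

10080

Treat {Ana, Ivy} as one unit (2 internal orders) and seat the resulting 8 units around the table: (7)! circular arrangements.
So 2 × (7)! = 2 × 5040 = 10080.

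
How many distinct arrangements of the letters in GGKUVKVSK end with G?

3360

With the last slot taken by G, it remains to arrange the other 8 letters (GKUVKVSK).
Those 8 letters have K appearing 3 times and V appearing twice, giving (8)!/(3!·2!) = 3360.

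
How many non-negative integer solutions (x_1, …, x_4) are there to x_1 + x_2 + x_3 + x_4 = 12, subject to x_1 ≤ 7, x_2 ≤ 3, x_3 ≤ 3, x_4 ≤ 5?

Ignoring the caps, the number of non-negative solutions to x_1+…+x_4 = 12 is C(15,3) = 455.
Subtract solutions that violate a single cap (substitute x_i' = x_i − (cap_i+1)): x_1 ≥ 8 gives C(7,3) = 35; x_2 ≥ 4 gives C(11,3) = 165; x_3 ≥ 4 gives C(11,3) = 165; x_4 ≥ 6 gives C(9,3) = 84. Together 449.
Add back pairs where two caps are both exceeded: 1 + 1 + 0 + 35 + 10 + 10 = 57.
By inclusion–exclusion the count is 455 − 449 + 57 = 63.

63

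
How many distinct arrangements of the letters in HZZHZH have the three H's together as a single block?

Treat the 3 copies of H as a single block. The multiset to arrange is then {HHH, Z, Z, Z}, 4 items in all.
That gives (4)!/(3!) = 4 arrangements.

4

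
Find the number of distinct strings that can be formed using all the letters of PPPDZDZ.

PPPDZDZ has 7 letters with D appearing twice, P appearing 3 times, and Z appearing twice.
The number of distinct arrangements is 7!/(3!·2!·2!) = 5040/24 = 210.

210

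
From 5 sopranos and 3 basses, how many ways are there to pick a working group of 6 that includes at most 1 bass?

Split by how many basses are chosen (0 through 1).
Sum: C(3,0)·C(5,6) + C(3,1)·C(5,5) = 0 + 3 = 3.

3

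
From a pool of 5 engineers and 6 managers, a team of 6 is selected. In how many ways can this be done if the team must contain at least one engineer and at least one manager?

461

Total 6-person selections from all 11: C(11,6) = 462.
Subtract selections that omit an entire group: no engineers → C(6,6) = 1; no managers → C(5,6) = 0.
Both groups omitted at once is impossible, so 462 − 1 = 461.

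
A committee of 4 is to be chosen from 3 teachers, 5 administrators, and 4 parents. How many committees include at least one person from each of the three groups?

With no constraint there are C(12,4) = 495 possible selections.
Selections missing a whole group: no teachers → C(9,4) = 126; no administrators → C(7,4) = 35; no parents → C(8,4) = 70.
Add back selections omitting two groups (i.e. drawn from a single group): C(3,4) + C(5,4) + C(4,4) = 6.
By inclusion–exclusion: 495 − 231 + 6 = 270.

270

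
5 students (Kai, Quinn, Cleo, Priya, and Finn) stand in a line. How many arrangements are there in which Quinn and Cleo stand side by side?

Treat {Quinn, Cleo} as a single unit. There are 4 units to order, and the pair itself can be ordered 2 ways.
So the count is 2·(4)! = 48.

48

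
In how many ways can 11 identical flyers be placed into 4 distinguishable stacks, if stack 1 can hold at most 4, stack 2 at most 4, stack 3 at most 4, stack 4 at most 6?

Ignoring the caps, the number of non-negative solutions to x_1+…+x_4 = 11 is C(14,3) = 364.
Subtract solutions that violate a single cap (substitute x_i' = x_i − (cap_i+1)): x_1 ≥ 5 gives C(9,3) = 84; x_2 ≥ 5 gives C(9,3) = 84; x_3 ≥ 5 gives C(9,3) = 84; x_4 ≥ 7 gives C(7,3) = 35. Together 287.
Add back pairs where two caps are both exceeded: 4 + 4 + 0 + 4 + 0 + 0 = 12.
By inclusion–exclusion the count is 364 − 287 + 12 = 89.

89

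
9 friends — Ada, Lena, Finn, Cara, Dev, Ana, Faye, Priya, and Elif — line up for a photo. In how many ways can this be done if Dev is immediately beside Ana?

80640

Treat {Dev, Ana} as a single unit. There are 8 units to order, and the pair itself can be ordered 2 ways.
So the count is 2·(8)! = 80640.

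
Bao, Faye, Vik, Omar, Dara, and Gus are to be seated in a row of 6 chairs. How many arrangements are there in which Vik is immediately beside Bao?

Place the 4 others and the Vik-Bao pair as 5 objects in a line; the pair has 2 internal arrangements.
That gives 2 × 5! = 2 × 120 = 240.

240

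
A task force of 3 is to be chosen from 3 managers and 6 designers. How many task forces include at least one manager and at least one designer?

Total 3-person selections from all 9: C(9,3) = 84.
Selections missing a whole group: no managers → C(6,3) = 20; no designers → C(3,3) = 1.
Both groups omitted at once is impossible, so 84 − 21 = 63.

63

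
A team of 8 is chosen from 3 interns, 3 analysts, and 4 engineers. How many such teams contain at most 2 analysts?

Split by how many analysts are chosen (0 through 2).
Sum: C(3,0)·C(7,8) + C(3,1)·C(7,7) + C(3,2)·C(7,6) = 0 + 3 + 21 = 24.

24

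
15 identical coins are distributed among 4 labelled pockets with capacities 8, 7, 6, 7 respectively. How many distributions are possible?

By stars and bars, unrestricted non-negative solutions to x_1+…+x_4 = 15 number C(15+3,3) = 816.
Subtract solutions that violate a single cap (substitute x_i' = x_i − (cap_i+1)): x_1 ≥ 9 gives C(9,3) = 84; x_2 ≥ 8 gives C(10,3) = 120; x_3 ≥ 7 gives C(11,3) = 165; x_4 ≥ 8 gives C(10,3) = 120. Together 489.
Add back pairs where two caps are both exceeded: 0 + 0 + 0 + 1 + 0 + 1 = 2.
By inclusion–exclusion the count is 816 − 489 + 2 = 329.

329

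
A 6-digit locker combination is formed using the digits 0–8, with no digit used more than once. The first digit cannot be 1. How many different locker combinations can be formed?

The first digit has 9−1 = 8 choices (anything except 1).
The remaining 5 digits are filled from the other 8 symbols without repetition: 8 × 7 × 6 × 5 × 4 = 6720.
Total: 8 × 6720 = 53760.

53760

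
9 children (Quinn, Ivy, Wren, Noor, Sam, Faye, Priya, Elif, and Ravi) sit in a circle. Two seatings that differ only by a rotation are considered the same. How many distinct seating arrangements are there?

40320

Seat Quinn anywhere (absorbing the rotational symmetry), then permute the other 8: (8)! = 40320.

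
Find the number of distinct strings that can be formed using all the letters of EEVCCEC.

140

EEVCCEC has 7 letters with C appearing 3 times and E appearing 3 times.
Dividing 7! = 5040 by 3!·3! = 36 for the repeated letters gives 140.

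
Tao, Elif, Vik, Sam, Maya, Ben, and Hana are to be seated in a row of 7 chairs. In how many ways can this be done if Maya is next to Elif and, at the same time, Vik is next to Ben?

Treat {Maya,Elif} as one block (2 orders) and {Vik,Ben} as another (2 orders).
That leaves 5 units to arrange: 2 × 2 × 5! = 4 × 120 = 480.

480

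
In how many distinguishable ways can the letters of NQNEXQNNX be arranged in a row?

NQNEXQNNX has 9 letters with N appearing 4 times, Q appearing twice, and X appearing twice.
So there are 9! / (4!·2!·2!) = 3780 distinguishable arrangements.

3780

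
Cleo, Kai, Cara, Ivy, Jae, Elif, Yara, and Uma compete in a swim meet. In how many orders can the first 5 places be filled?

6720

There are 8 choices for 1st place, 7 for 2nd, and so on down to 4 for position 5.
That gives 8 × 7 × 6 × 5 × 4 = 6720.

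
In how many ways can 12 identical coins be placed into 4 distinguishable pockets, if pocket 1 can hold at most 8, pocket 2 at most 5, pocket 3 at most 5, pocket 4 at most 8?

248

Without the upper bounds there are C(15,3) = 455 ways to split 12 among 4 pockets.
Subtract solutions that violate a single cap (substitute x_i' = x_i − (cap_i+1)): x_1 ≥ 9 gives C(6,3) = 20; x_2 ≥ 6 gives C(9,3) = 84; x_3 ≥ 6 gives C(9,3) = 84; x_4 ≥ 9 gives C(6,3) = 20. Together 208.
Add back pairs where two caps are both exceeded: 0 + 0 + 0 + 1 + 0 + 0 = 1.
By inclusion–exclusion the count is 455 − 208 + 1 = 248.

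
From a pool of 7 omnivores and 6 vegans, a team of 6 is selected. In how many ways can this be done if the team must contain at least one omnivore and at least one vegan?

Unrestricted: C(13,6) = 1716 ways to pick any 6 of the 13.
Selections missing a whole group: no omnivores → C(6,6) = 1; no vegans → C(7,6) = 7.
Both groups omitted at once is impossible, so 1716 − 8 = 1708.

1708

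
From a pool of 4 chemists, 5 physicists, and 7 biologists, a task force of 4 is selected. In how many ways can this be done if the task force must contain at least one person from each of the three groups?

910

Unrestricted: C(16,4) = 1820 ways to pick any 4 of the 16.
Subtract selections that omit an entire group: no chemists → C(12,4) = 495; no physicists → C(11,4) = 330; no biologists → C(9,4) = 126.
Add back selections omitting two groups (i.e. drawn from a single group): C(4,4) + C(5,4) + C(7,4) = 41.
By inclusion–exclusion: 1820 − 951 + 41 = 910.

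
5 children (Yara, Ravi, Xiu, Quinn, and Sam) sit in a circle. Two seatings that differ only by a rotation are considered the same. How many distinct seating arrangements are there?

Seat Yara anywhere (absorbing the rotational symmetry), then permute the other 4: (4)! = 24.

24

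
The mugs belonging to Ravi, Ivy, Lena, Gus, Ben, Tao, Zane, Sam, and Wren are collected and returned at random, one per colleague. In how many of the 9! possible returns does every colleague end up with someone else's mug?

This is the derangement count D_9: permutations of 9 items with no fixed point.
By inclusion–exclusion this is Σ_{j=0}^{9} (−1)^j C(9,j)·(9−j)!.
Computing: 362880 − 362880 + 181440 − 60480 + 15120 − 3024 + 504 − 72 + 9 − 1 = 133496.

133496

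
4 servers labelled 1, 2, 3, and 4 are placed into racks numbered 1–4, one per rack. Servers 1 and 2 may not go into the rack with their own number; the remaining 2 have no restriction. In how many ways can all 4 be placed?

14

Let Aᵢ (for i ∈ {1, 2}) be the placements that put server i in its forbidden rack. Any j of these fix j positions, leaving (4−j)! ways to fill the rest, and there are C(2,j) ways to pick which j.
By inclusion–exclusion, the number of valid placements is Σ_{j=0}^{2} (−1)^j C(2,j)·(4−j)!.
Computing: 24 − 12 + 2 = 14.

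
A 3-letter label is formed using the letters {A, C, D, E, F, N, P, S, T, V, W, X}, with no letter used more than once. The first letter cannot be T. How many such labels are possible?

1210

The first letter has 12−1 = 11 choices (anything except T).
The remaining 2 letters are filled from the other 11 symbols without repetition: 11 × 10 = 110.
Total: 11 × 110 = 1210.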